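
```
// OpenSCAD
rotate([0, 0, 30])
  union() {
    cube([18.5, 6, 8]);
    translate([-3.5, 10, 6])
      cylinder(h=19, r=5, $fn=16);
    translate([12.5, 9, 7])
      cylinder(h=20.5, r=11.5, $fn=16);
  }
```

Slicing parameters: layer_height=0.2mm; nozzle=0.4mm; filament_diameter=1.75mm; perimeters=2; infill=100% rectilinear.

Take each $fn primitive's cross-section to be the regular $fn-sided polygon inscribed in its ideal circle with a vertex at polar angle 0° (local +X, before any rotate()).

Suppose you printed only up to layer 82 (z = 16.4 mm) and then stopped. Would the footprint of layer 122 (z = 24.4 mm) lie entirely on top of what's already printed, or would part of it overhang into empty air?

Compare the two slices. At z = 16.4: the cube is not intersected at this z (z outside [0, 8]); the r=5 cylinder at (-3.5, 10) gives a regular 16-gon of circumradius 5 (constant along its height) (area = (16/2)·5.000²·sin(360°/16) = 76.54 mm²); the r=11.5 cylinder at (12.5, 9) contributes a regular 16-gon of circumradius 11.5 (area = (16/2)·11.500²·sin(360°/16) = 404.88 mm²); Merging all regions: the regions partially overlap — summed areas 481.42 mm² minus the doubly-counted overlap 0.53 mm² gives 480.89 mm² — area = 480.89 mm²; (whole slice rotated 30° about Z — lengths, areas and connectivity unchanged). At z = 24.4: the cube does not reach this height (z outside [0, 8]); the r=5 cylinder at (-3.5, 10) contributes a regular 16-gon of circumradius 5 (area = (16/2)·5.000²·sin(360°/16) = 76.54 mm²); the r=11.5 cylinder at (12.5, 9) gives a regular 16-gon of circumradius 11.5 (constant along its height) (area = (16/2)·11.500²·sin(360°/16) = 404.88 mm²); Merging all regions: the regions partially overlap — summed areas 481.42 mm² minus the doubly-counted overlap 0.53 mm² gives 480.89 mm² — area = 480.89 mm²; (whole slice rotated 30° about Z — lengths, areas and connectivity unchanged). Checking containment: the cross-section at z = 24.4 is a subset of the cross-section at z = 16.4.

entirely on top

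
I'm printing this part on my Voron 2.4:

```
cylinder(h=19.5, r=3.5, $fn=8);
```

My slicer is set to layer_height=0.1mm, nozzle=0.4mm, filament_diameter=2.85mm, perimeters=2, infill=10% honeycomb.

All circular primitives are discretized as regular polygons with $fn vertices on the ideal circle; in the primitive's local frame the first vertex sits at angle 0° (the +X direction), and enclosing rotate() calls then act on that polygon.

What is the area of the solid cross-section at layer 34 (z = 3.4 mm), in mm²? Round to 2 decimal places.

At z = 3.4 mm: the r=3.5 cylinder contributes a regular 8-gon of circumradius 3.5 (area = (8/2)·3.500²·sin(360°/8) = 34.65 mm²). Overall, the cross-section is a single solid region. Net area = 34.65 mm².

34.65 mm²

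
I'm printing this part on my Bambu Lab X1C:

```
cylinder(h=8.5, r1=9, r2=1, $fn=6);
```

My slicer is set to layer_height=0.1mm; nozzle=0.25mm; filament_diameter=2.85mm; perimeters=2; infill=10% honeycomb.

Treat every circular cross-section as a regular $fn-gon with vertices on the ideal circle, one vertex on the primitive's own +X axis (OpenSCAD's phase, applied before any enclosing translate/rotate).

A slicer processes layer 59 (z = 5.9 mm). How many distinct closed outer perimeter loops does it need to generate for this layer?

1

At z = 5.9 mm: the cone: at t=0.694 of its height the radius interpolates to r₁+(r₂−r₁)t = 3.447, giving a regular 6-gon of that circumradius. The result has 1 disconnected region.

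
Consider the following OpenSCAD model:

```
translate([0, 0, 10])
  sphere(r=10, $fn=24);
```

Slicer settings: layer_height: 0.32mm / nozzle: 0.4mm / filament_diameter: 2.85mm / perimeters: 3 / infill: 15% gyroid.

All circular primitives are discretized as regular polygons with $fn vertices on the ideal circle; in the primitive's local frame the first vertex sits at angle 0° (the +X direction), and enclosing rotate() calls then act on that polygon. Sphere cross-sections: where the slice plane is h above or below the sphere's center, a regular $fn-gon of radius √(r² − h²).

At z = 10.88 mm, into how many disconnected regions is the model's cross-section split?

At z = 10.88 mm: the r=10 sphere slices to a regular 24-gon of circumradius 9.961 (√(r²−h²) with h=0.88 from center). The result has 1 disconnected region.

1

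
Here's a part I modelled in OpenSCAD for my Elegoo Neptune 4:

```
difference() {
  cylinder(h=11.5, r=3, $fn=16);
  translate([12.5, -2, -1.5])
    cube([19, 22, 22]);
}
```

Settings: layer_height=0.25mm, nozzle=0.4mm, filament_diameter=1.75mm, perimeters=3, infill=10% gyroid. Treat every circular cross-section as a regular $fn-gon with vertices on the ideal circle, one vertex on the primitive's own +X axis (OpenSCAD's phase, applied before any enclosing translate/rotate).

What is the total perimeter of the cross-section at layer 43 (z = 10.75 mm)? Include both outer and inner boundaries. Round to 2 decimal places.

18.73 mm

At z = 10.75 mm: the r=3 cylinder gives a regular 16-gon of circumradius 3 (constant along its height) (perimeter = 2·16·3.000·sin(180°/16) = 18.73 mm); the 19×22 cube at (12.5, -2) contributes its full rectangle (perimeter 82.00 mm); After the difference (first − rest): starting from the r=3 cylinder, the 19×22 cube at (12.5, -2) misses the remaining region (no effect) — boundary = 18.73 mm. Overall, the cross-section is a single solid region. Total boundary length (outer) = 18.73 mm.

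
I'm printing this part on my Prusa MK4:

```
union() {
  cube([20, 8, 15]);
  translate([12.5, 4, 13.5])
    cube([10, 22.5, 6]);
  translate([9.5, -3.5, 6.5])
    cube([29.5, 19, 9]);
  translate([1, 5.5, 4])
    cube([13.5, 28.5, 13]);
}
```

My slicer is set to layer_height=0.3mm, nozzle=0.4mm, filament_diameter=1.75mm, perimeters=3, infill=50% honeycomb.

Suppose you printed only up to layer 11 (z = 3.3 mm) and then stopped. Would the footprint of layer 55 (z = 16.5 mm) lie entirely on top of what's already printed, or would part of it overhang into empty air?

part overhangs

Compare the two slices. At z = 3.3: the cube is present — its section is the full 20×8 rectangle (area 160.00 mm²); the cube at (12.5, 4) does not reach this height (z outside [13.5, 19.5]); the cube at (9.5, -3.5) does not reach this height (z outside [6.5, 15.5]); the cube at (1, 5.5) is not intersected at this z (z outside [4, 17]); Merging all regions: only the 20×8 cube is present, so the union is just that shape — area = 160.00 mm². At z = 16.5: the cube is not intersected at this z (z outside [0, 15]); the cube at (12.5, 4) is present — its section is the full 10×22.5 rectangle (area 225.00 mm²); the cube at (9.5, -3.5) does not reach this height (z outside [6.5, 15.5]); the cube at (1, 5.5) is present — its section is the full 13.5×28.5 rectangle (area 384.75 mm²); Merging all regions: the regions partially overlap — summed areas 609.75 mm² minus the doubly-counted overlap 42.00 mm² gives 567.75 mm² — area = 567.75 mm². Checking containment: at z = 16.5 the cross-section extends beyond the z = 3.3 cross-section by about 509.00 mm².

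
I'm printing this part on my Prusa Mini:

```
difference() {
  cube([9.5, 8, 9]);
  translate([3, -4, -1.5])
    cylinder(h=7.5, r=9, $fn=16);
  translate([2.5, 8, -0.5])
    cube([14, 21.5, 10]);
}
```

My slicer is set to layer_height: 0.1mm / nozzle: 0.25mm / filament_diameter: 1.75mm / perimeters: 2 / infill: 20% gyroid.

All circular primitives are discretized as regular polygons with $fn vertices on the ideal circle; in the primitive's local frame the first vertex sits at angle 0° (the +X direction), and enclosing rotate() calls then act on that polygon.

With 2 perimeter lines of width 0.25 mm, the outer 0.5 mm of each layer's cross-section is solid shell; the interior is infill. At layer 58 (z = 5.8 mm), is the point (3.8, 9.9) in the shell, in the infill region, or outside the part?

At z = 5.8 mm: the cube (footprint 9.5×8) is included at this height; the r=9 cylinder at (3, -4) gives a regular 16-gon of circumradius 9 (constant along its height); the cube at (2.5, 8) is present — its section is the full 14×21.5 rectangle; After the difference (first − rest): starting from the 9.5×8 cube, the r=9 cylinder at (3, -4) partially overlaps it — only the 40.20 mm² overlap (of its 247.98 mm²) is removed, clipping the outline; the 14×21.5 cube at (2.5, 8) misses the remaining region (no effect) — 1 connected region. Overall, the cross-section is a single solid region. The nearest boundary edge runs (2.50, 8.00)→(9.50, 8.00); distance from the point to it = 1.90 mm. The point is not inside any of the regions above, so it lies outside the cross-section (1.90 mm from the nearest boundary).

outside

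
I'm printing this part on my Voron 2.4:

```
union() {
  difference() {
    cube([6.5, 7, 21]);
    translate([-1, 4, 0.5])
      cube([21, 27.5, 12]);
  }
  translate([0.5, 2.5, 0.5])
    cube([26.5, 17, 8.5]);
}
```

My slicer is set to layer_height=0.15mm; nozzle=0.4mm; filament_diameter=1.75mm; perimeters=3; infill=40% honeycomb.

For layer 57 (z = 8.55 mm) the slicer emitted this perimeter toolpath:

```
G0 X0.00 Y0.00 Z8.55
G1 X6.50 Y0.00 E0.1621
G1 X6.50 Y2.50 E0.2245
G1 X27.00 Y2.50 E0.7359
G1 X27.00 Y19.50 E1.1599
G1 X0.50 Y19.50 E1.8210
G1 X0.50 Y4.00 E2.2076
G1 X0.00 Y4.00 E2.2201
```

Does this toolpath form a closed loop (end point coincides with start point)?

no

Start point (G0): (0.00, 0.00). End point (last G1): the path does not return to the start — open.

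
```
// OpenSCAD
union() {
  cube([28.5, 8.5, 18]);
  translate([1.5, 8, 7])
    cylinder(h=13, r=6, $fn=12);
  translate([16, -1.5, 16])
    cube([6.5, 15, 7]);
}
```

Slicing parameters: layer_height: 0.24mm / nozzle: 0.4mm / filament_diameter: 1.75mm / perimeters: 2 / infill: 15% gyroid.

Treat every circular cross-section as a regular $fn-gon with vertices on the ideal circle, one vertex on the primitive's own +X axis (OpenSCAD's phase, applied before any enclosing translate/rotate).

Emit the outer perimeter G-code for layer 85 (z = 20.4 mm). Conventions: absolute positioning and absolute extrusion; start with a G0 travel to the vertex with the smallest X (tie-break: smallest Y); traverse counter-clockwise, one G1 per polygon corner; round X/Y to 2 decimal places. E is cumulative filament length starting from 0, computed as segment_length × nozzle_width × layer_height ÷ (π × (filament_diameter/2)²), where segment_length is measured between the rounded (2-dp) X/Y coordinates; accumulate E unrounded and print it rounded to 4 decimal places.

At z = 20.4 mm: the cube is not intersected at this z (z outside [0, 18]); the cylinder at (1.5, 8) does not reach this height (z outside [7, 20]); the 6.5×15 cube at (16, -1.5) contributes its full rectangle; Combining (union): only the 6.5×15 cube at (16, -1.5) is present, so the union is just that shape — 1 connected region. The outline is a single polygon with 4 vertices. Extrusion per mm of travel: 0.4 × 0.24 / (π × 0.875²) = 0.039912. Accumulating E over each segment gives final E = 1.7162.

G0 X16.00 Y-1.50 Z20.40
G1 X22.50 Y-1.50 E0.2594
G1 X22.50 Y13.50 E0.8581
G1 X16.00 Y13.50 E1.1175
G1 X16.00 Y-1.50 E1.7162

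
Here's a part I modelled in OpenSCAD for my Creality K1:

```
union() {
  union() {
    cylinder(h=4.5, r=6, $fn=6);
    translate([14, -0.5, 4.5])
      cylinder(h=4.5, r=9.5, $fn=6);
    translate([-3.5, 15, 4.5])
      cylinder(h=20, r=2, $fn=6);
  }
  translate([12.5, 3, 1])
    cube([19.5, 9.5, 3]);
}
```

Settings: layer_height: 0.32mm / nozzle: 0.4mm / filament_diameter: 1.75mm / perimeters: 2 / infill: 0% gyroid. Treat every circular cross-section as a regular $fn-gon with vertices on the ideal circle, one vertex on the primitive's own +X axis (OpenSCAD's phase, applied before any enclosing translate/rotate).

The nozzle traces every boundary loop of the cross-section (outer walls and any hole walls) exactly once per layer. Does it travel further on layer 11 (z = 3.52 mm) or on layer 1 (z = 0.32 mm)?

Layer 11 (z = 3.52): the r=6 cylinder gives a regular 6-gon of circumradius 6 (constant along its height) (perimeter = 2·6·6.000·sin(180°/6) = 36.00 mm); the cylinder at (14, -0.5) is not intersected at this z (z outside [4.5, 9]); the cylinder at (-3.5, 15) is not intersected at this z (z outside [4.5, 24.5]); Taking the union: only the r=6 cylinder is present, so the union is just that shape — boundary = 36.00 mm; the cube at (12.5, 3) (footprint 19.5×9.5) is included at this height (perimeter 58.00 mm); Taking the union: the 2 present regions are separate (no shared area or edge), so areas and boundary lengths simply add and each stays a separate island — boundary = 94.00 mm. So its perimeter = 94.00 mm. Layer 1 (z = 0.32): the r=6 cylinder gives a regular 6-gon of circumradius 6 (constant along its height) (perimeter = 2·6·6.000·sin(180°/6) = 36.00 mm); the cylinder at (14, -0.5) does not reach this height (z outside [4.5, 9]); the cylinder at (-3.5, 15) does not reach this height (z outside [4.5, 24.5]); Taking the union: only the r=6 cylinder is present, so the union is just that shape — boundary = 36.00 mm; the cube at (12.5, 3) is not intersected at this z (z outside [1, 4]); Combining (union): only that combined region is present, so the union is just that shape — boundary = 36.00 mm. So its perimeter = 36.00 mm. Layer 11 is larger (94.00 vs 36.00 mm).

layer 11 (z = 3.52 mm)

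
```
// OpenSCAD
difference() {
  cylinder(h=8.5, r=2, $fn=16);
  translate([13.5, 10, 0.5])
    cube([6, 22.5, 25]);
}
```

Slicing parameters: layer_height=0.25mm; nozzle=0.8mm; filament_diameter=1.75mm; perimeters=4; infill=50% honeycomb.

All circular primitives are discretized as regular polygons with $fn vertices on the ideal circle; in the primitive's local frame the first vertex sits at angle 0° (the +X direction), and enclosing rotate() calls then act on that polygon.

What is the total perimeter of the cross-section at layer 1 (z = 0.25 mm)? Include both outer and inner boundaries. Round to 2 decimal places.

At z = 0.25 mm: the r=2 cylinder contributes a regular 16-gon of circumradius 2 (perimeter = 2·16·2.000·sin(180°/16) = 12.49 mm); the cube at (13.5, 10) is not intersected at this z (z outside [0.5, 25.5]); Subtracting the remaining from the first: none of the subtracted shapes is present at this height, so the r=2 cylinder is unchanged — boundary = 12.49 mm. Overall, the cross-section is a single solid region. Total boundary length (outer) = 12.49 mm.

12.49 mm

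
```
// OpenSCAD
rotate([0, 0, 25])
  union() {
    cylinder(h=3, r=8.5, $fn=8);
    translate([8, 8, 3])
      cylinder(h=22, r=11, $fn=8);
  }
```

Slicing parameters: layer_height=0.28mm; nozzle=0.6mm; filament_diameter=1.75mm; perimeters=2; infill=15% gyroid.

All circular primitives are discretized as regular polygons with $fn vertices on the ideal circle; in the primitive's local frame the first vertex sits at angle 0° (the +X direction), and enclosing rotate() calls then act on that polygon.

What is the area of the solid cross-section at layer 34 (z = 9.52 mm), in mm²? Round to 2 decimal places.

At z = 9.52 mm: the cylinder is absent (z outside [0, 3]); the cylinder at (8, 8): section is a regular 8-gon, circumradius r=11 (area = (8/2)·11.000²·sin(360°/8) = 342.24 mm²); Merging all regions: only the r=11 cylinder at (8, 8) is present, so the union is just that shape — area = 342.24 mm²; (rotated 25° about Z; rotation is an isometry so areas/perimeters/island counts are preserved). Overall, the cross-section is a single solid region. Net area = 342.24 mm².

342.24 mm²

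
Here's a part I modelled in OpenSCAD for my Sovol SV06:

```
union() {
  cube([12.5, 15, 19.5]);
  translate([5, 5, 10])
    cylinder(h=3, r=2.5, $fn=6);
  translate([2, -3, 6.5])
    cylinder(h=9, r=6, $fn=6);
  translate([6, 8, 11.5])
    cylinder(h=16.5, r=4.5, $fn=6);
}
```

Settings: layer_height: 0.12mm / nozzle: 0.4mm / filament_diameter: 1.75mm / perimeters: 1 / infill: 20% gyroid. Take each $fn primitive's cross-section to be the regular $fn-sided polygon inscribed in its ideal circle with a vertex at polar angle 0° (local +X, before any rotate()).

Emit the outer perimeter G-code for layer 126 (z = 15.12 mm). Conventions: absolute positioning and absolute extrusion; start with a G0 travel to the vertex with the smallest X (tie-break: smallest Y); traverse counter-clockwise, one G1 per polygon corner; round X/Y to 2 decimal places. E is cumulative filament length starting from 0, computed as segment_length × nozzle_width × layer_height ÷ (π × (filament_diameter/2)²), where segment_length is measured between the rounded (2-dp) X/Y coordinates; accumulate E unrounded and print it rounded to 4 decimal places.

G0 X-4.00 Y-3.00 Z15.12
G1 X-1.00 Y-8.20 E0.1198
G1 X5.00 Y-8.20 E0.2395
G1 X8.00 Y-3.00 E0.3593
G1 X6.27 Y0.00 E0.4285
G1 X12.50 Y0.00 E0.5528
G1 X12.50 Y15.00 E0.8521
G1 X0.00 Y15.00 E1.1016
G1 X0.00 Y2.20 E1.3570
G1 X-1.00 Y2.20 E1.3770
G1 X-4.00 Y-3.00 E1.4968

At z = 15.12 mm: the 12.5×15 cube contributes its full rectangle; the cylinder at (5, 5) is not intersected at this z (z outside [10, 13]); the r=6 cylinder at (2, -3) gives a regular 6-gon of circumradius 6 (constant along its height); the r=4.5 cylinder at (6, 8) contributes a regular 6-gon of circumradius 4.5; Taking the union: the regions partially overlap (shared area 64.98 mm²), so overlapping operands fuse into one piece — 1 connected region. The outline is a single polygon with 10 vertices. Extrusion per mm of travel: 0.4 × 0.12 / (π × 0.875²) = 0.019956. Accumulating E over each segment gives final E = 1.4968.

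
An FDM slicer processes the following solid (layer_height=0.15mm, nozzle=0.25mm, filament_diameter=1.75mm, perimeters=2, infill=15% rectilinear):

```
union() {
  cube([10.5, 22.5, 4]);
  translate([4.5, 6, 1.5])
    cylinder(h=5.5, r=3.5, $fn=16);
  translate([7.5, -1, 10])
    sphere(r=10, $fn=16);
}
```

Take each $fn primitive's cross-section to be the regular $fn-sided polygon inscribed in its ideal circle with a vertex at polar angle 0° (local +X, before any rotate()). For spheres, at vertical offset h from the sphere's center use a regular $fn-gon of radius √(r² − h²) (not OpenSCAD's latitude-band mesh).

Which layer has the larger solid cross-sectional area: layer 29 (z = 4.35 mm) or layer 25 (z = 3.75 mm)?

Layer 29 (z = 4.35): the cube is not intersected at this z (z outside [0, 4]); the r=3.5 cylinder at (4.5, 6) contributes a regular 16-gon of circumradius 3.5 (area = (16/2)·3.500²·sin(360°/16) = 37.50 mm²); the r=10 sphere at (7.5, -1) contributes a regular 16-gon of circumradius √(10²−5.65²) = 8.251 (area = (16/2)·8.251²·sin(360°/16) = 208.42 mm²); Combining (union): the regions partially overlap — summed areas 245.92 mm² minus the doubly-counted overlap 20.71 mm² gives 225.21 mm² — area = 225.21 mm². So its area = 225.21 mm². Layer 25 (z = 3.75): the cube (footprint 10.5×22.5) is included at this height (area 236.25 mm²); the r=3.5 cylinder at (4.5, 6) gives a regular 16-gon of circumradius 3.5 (constant along its height) (area = (16/2)·3.500²·sin(360°/16) = 37.50 mm²); the r=10 sphere at (7.5, -1) contributes a regular 16-gon of circumradius √(10²−6.25²) = 7.806 (area = (16/2)·7.806²·sin(360°/16) = 186.56 mm²); Taking the union: the regions partially overlap — summed areas 460.31 mm² minus the doubly-counted overlap 95.93 mm² gives 364.38 mm² — area = 364.38 mm². So its area = 364.38 mm². Layer 25 is larger (364.38 vs 225.21 mm²).

layer 25 (z = 3.75 mm)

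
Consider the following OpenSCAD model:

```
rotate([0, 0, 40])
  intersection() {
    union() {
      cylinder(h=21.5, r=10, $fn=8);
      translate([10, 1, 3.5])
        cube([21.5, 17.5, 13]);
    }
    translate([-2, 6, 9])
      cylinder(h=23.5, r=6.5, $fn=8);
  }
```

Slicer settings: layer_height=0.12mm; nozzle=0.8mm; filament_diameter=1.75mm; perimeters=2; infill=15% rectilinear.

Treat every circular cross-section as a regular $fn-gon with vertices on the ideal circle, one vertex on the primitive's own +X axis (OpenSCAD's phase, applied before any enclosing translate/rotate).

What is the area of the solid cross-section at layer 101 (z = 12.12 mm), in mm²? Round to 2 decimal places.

At z = 12.12 mm: the r=10 cylinder contributes a regular 8-gon of circumradius 10 (area = (8/2)·10.000²·sin(360°/8) = 282.84 mm²); the 21.5×17.5 cube at (10, 1) contributes its full rectangle (area 376.25 mm²); Taking the union: the 2 present regions are separate (no shared area or edge), so areas and boundary lengths simply add and each stays a separate island — area = 659.09 mm²; the cylinder at (-2, 6): section is a regular 8-gon, circumradius r=6.5 (area = (8/2)·6.500²·sin(360°/8) = 119.50 mm²); Keeping only the common overlap: the r=6.5 cylinder at (-2, 6) partially overlaps that combined region; clipping to the common part keeps 90.00 mm² — area = 90.00 mm²; (whole slice rotated 40° about Z — lengths, areas and connectivity unchanged). Overall, the cross-section is a single solid region. Net area = 90.00 mm².

90.00 mm²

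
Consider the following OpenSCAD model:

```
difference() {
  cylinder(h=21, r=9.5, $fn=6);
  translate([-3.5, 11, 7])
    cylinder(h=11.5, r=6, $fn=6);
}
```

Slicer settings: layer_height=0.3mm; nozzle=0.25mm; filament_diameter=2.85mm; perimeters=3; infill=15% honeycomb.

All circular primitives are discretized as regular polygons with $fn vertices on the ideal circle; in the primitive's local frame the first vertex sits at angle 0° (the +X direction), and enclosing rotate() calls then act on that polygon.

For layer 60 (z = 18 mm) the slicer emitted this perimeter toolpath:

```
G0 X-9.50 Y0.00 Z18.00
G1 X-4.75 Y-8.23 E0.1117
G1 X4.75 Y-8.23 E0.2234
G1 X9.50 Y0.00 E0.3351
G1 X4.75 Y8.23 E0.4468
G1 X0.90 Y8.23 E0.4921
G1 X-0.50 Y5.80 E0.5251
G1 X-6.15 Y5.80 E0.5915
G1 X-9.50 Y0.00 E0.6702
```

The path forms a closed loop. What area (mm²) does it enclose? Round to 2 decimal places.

Apply the shoelace formula to the sequence of (X, Y) vertices; enclosed area = 220.82 mm².

220.82 mm²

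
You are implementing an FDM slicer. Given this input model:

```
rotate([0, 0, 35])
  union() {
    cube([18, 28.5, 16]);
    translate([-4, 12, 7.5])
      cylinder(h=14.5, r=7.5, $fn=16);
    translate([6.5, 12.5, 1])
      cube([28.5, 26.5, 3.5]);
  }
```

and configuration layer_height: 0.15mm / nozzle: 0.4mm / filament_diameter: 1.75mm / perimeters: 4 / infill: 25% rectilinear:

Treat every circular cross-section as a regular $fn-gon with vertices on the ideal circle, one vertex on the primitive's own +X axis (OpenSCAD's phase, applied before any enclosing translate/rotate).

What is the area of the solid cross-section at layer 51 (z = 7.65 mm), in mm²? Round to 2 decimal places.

655.32 mm²

At z = 7.65 mm: the 18×28.5 cube contributes its full rectangle (area 513.00 mm²); the cylinder at (-4, 12): section is a regular 16-gon, circumradius r=7.5 (area = (16/2)·7.500²·sin(360°/16) = 172.21 mm²); the cube at (6.5, 12.5) does not reach this height (z outside [1, 4.5]); Combining (union): the regions partially overlap — summed areas 685.21 mm² minus the doubly-counted overlap 29.89 mm² gives 655.32 mm² — area = 655.32 mm²; (rotated 35° about Z; rotation is an isometry so areas/perimeters/island counts are preserved). Overall, the cross-section is a single solid region. Net area = 655.32 mm².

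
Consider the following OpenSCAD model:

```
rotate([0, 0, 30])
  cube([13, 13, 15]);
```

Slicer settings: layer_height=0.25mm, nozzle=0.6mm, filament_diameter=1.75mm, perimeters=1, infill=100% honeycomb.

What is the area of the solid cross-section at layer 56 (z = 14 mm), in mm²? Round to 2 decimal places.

At z = 14 mm: the cube is present — its section is the full 13×13 rectangle (area 169.00 mm²); (rotated 30° about Z; rotation is an isometry so areas/perimeters/island counts are preserved). Overall, the cross-section is a single solid region. Net area = 169.00 mm².

169.00 mm²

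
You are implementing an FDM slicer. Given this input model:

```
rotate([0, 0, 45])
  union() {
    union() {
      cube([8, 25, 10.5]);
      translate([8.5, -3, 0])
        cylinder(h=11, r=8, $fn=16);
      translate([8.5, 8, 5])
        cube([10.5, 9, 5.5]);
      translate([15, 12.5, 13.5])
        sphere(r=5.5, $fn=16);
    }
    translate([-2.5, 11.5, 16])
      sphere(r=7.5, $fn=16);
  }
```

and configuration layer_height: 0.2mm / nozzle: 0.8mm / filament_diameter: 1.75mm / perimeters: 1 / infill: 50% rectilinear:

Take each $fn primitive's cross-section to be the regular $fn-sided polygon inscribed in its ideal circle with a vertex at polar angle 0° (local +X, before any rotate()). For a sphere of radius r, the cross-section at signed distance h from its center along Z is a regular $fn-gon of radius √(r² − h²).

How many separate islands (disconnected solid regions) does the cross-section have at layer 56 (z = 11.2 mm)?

At z = 11.2 mm: the cube is absent (z outside [0, 10.5]); the cylinder at (8.5, -3) is absent (z outside [0, 11]); the cube at (8.5, 8) is absent (z outside [5, 10.5]); the r=5.5 sphere at (15, 12.5) contributes a regular 16-gon of circumradius √(5.5²−2.3²) = 4.996; Combining (union): only the r=5.5 sphere at (15, 12.5) is present, so the union is just that shape — 1 connected region; the sphere at (-2.5, 11.5): section is a regular 16-gon, circumradius = √(r²−h²) = √(7.5²−4.8²) = 5.763; Combining (union): the 2 present regions are separate (no shared area or edge), so areas and boundary lengths simply add and each stays a separate island — 2 connected regions; (rotated 45° about Z; rotation is an isometry so areas/perimeters/island counts are preserved). Overall, the cross-section has 2 separate islands. Island count = 2.

2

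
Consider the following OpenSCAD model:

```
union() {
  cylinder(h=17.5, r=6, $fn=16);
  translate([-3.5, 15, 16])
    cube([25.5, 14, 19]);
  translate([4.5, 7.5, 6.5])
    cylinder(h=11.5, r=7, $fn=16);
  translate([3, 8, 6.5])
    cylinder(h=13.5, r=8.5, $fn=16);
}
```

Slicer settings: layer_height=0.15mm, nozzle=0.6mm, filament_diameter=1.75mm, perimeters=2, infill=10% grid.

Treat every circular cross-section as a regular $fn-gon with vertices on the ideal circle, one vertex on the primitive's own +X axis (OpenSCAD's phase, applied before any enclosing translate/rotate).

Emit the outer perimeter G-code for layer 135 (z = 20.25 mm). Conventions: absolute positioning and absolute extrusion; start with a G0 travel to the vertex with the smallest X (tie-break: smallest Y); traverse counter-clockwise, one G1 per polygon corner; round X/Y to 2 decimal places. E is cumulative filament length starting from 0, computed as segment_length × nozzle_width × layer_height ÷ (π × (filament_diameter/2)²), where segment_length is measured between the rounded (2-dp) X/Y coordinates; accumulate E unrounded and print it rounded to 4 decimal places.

G0 X-3.50 Y15.00 Z20.25
G1 X22.00 Y15.00 E0.9542
G1 X22.00 Y29.00 E1.4780
G1 X-3.50 Y29.00 E2.4321
G1 X-3.50 Y15.00 E2.9560

At z = 20.25 mm: the cylinder is not intersected at this z (z outside [0, 17.5]); the cube at (-3.5, 15) is present — its section is the full 25.5×14 rectangle; the cylinder at (4.5, 7.5) does not reach this height (z outside [6.5, 18]); the cylinder at (3, 8) is not intersected at this z (z outside [6.5, 20]); Combining (union): only the 25.5×14 cube at (-3.5, 15) is present, so the union is just that shape — 1 connected region. The outline is a single polygon with 4 vertices. Extrusion per mm of travel: 0.6 × 0.15 / (π × 0.875²) = 0.037418. Accumulating E over each segment gives final E = 2.9560.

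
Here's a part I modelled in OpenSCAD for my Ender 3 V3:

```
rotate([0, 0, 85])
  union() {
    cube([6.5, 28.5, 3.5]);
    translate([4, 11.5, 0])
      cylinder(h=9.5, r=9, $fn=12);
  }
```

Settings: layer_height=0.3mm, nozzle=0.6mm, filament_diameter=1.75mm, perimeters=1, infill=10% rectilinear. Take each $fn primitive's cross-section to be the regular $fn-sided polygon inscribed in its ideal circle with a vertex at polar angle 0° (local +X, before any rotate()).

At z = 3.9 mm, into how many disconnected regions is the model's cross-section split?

At z = 3.9 mm: the cube does not reach this height (z outside [0, 3.5]); the cylinder at (4, 11.5): section is a regular 12-gon, circumradius r=9; Merging all regions: only the r=9 cylinder at (4, 11.5) is present, so the union is just that shape — 1 connected region; (rotated 85° about Z; rotation is an isometry so areas/perimeters/island counts are preserved). The result has 1 disconnected region.

1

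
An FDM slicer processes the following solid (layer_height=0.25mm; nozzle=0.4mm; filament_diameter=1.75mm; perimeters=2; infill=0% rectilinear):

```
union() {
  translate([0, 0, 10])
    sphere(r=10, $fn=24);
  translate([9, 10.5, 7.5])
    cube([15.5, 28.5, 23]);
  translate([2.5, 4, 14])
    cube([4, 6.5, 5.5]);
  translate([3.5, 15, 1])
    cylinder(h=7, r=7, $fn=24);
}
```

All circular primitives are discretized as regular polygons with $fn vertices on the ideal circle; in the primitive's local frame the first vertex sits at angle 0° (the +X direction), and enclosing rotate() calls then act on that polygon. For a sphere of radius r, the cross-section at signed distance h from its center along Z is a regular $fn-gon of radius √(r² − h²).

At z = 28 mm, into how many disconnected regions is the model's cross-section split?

At z = 28 mm: the sphere is absent (|z−center|=18.000 > r=10); the 15.5×28.5 cube at (9, 10.5) contributes its full rectangle; the cube at (2.5, 4) does not reach this height (z outside [14, 19.5]); the cylinder at (3.5, 15) does not reach this height (z outside [1, 8]); Merging all regions: only the 15.5×28.5 cube at (9, 10.5) is present, so the union is just that shape — 1 connected region. The result has 1 disconnected region.

1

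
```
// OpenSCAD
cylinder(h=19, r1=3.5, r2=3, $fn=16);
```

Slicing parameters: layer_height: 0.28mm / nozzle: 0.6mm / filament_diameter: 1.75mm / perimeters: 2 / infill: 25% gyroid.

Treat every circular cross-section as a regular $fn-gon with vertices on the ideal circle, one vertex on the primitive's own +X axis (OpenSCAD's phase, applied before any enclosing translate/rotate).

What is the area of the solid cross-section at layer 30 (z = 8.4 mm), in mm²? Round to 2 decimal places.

At z = 8.4 mm: the cone: at t=0.442 of its height the radius interpolates to r₁+(r₂−r₁)t = 3.279, giving a regular 16-gon of that circumradius (area = (16/2)·3.279²·sin(360°/16) = 32.92 mm²). Overall, the cross-section is a single solid region. Net area = 32.92 mm².

32.92 mm²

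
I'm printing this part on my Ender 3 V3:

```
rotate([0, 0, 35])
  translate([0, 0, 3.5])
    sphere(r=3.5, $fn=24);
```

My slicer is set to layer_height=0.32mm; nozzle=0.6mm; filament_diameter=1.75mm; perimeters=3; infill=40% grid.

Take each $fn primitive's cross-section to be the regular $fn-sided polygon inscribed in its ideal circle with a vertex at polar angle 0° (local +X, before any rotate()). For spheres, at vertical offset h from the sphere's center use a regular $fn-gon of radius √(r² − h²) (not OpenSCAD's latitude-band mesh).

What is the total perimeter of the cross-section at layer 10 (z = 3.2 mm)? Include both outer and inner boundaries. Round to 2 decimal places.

21.85 mm

At z = 3.2 mm: the r=3.5 sphere contributes a regular 24-gon of circumradius √(3.5²−0.3²) = 3.487 (perimeter = 2·24·3.487·sin(180°/24) = 21.85 mm); (rotated 35° about Z; rotation is an isometry so areas/perimeters/island counts are preserved). Overall, the cross-section is a single solid region. Total boundary length (outer) = 21.85 mm.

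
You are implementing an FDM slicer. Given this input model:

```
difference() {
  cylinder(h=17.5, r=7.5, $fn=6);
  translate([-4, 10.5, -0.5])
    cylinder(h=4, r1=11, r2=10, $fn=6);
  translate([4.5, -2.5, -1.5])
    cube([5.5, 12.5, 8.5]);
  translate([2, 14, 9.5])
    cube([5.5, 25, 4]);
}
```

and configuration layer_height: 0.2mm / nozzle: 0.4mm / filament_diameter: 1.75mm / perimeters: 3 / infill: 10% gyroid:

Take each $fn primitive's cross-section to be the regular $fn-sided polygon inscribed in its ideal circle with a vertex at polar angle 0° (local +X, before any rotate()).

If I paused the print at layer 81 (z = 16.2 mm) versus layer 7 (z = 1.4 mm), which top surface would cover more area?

layer 81 (z = 16.2 mm)

Layer 81 (z = 16.2): the r=7.5 cylinder contributes a regular 6-gon of circumradius 7.5 (area = (6/2)·7.500²·sin(360°/6) = 146.14 mm²); the cone at (-4, 10.5) is not intersected at this z (z outside [-0.5, 3.5]); the cube at (4.5, -2.5) does not reach this height (z outside [-1.5, 7]); the cube at (2, 14) is not intersected at this z (z outside [9.5, 13.5]); Subtracting the remaining from the first: none of the subtracted shapes is present at this height, so the r=7.5 cylinder is unchanged — area = 146.14 mm². So its area = 146.14 mm². Layer 7 (z = 1.4): the cylinder: section is a regular 6-gon, circumradius r=7.5 (area = (6/2)·7.500²·sin(360°/6) = 146.14 mm²); the cone at (-4, 10.5) (r1=11→r2=10) has section circumradius 10.525 here — a regular 6-gon (area = (6/2)·10.525²·sin(360°/6) = 287.80 mm²); the 5.5×12.5 cube at (4.5, -2.5) contributes its full rectangle (area 68.75 mm²); the cube at (2, 14) is not intersected at this z (z outside [9.5, 13.5]); Subtracting the remaining from the first: starting from the r=7.5 cylinder (146.14 mm²), the cone at (-4, 10.5) partially overlaps it — only the 40.60 mm² overlap (of its 287.80 mm²) is removed, clipping the outline; the 5.5×12.5 cube at (4.5, -2.5) partially overlaps it — only the 13.49 mm² overlap (of its 68.75 mm²) is removed, clipping the outline — area = 92.05 mm². So its area = 92.05 mm². Layer 81 is larger (146.14 vs 92.05 mm²).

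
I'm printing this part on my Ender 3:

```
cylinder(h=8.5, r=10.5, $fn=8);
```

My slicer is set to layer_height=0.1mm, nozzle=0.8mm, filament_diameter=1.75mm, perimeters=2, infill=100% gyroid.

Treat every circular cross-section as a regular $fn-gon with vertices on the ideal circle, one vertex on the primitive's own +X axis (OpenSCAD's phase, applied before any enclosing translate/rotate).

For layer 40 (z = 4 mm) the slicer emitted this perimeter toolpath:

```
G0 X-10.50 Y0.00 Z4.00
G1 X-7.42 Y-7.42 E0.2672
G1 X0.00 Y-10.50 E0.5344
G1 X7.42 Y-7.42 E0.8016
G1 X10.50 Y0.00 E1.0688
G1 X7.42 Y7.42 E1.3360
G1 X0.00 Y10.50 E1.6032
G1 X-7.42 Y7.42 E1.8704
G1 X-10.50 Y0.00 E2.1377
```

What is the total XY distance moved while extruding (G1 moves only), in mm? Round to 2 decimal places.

Sum the Euclidean lengths of each G1 segment: total = 64.27 mm.

64.27 mm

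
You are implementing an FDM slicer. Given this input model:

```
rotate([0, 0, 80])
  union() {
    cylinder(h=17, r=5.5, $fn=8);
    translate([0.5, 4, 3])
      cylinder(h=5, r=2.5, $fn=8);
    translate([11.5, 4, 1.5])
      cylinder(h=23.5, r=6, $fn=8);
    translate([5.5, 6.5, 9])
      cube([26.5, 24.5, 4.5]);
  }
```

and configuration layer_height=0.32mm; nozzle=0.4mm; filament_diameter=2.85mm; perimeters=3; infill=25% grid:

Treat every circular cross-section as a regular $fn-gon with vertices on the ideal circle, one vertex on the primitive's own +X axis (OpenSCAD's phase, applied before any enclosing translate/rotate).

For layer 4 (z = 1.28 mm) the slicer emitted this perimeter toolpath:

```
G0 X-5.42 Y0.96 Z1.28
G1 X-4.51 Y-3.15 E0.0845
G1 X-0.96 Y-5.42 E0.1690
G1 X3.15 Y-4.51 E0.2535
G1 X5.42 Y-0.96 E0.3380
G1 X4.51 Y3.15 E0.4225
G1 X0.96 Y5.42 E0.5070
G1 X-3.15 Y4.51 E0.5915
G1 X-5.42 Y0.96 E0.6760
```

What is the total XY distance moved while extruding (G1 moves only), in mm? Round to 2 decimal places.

Sum the Euclidean lengths of each G1 segment: total = 33.69 mm.

33.69 mm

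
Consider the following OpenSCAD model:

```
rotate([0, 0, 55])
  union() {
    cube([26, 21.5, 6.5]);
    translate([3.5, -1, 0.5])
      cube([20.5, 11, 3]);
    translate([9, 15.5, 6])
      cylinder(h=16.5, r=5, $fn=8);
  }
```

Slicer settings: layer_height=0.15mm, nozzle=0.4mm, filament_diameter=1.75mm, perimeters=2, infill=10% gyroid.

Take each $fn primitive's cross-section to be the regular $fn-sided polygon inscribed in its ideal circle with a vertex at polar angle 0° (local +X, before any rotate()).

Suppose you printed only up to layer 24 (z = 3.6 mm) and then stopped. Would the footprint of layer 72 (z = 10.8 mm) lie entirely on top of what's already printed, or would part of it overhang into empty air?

Compare the two slices. At z = 3.6: the cube is present — its section is the full 26×21.5 rectangle (area 559.00 mm²); the cube at (3.5, -1) does not reach this height (z outside [0.5, 3.5]); the cylinder at (9, 15.5) does not reach this height (z outside [6, 22.5]); Combining (union): only the 26×21.5 cube is present, so the union is just that shape — area = 559.00 mm²; (whole slice rotated 55° about Z — lengths, areas and connectivity unchanged). At z = 10.8: the cube is absent (z outside [0, 6.5]); the cube at (3.5, -1) does not reach this height (z outside [0.5, 3.5]); the r=5 cylinder at (9, 15.5) gives a regular 8-gon of circumradius 5 (constant along its height) (area = (8/2)·5.000²·sin(360°/8) = 70.71 mm²); Combining (union): only the r=5 cylinder at (9, 15.5) is present, so the union is just that shape — area = 70.71 mm²; (whole slice rotated 55° about Z — lengths, areas and connectivity unchanged). Checking containment: the cross-section at z = 10.8 is a subset of the cross-section at z = 3.6.

entirely on top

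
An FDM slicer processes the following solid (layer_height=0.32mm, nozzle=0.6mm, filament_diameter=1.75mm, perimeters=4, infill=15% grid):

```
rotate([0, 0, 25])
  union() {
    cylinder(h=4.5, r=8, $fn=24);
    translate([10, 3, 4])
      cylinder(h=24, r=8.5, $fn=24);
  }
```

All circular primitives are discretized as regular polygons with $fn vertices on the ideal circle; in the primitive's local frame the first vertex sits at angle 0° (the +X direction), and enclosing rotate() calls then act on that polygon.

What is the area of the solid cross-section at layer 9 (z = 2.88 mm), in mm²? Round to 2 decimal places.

198.77 mm²

At z = 2.88 mm: the cylinder: section is a regular 24-gon, circumradius r=8 (area = (24/2)·8.000²·sin(360°/24) = 198.77 mm²); the cylinder at (10, 3) is not intersected at this z (z outside [4, 28]); Taking the union: only the r=8 cylinder is present, so the union is just that shape — area = 198.77 mm²; (rotated 25° about Z; rotation is an isometry so areas/perimeters/island counts are preserved). Overall, the cross-section is a single solid region. Net area = 198.77 mm².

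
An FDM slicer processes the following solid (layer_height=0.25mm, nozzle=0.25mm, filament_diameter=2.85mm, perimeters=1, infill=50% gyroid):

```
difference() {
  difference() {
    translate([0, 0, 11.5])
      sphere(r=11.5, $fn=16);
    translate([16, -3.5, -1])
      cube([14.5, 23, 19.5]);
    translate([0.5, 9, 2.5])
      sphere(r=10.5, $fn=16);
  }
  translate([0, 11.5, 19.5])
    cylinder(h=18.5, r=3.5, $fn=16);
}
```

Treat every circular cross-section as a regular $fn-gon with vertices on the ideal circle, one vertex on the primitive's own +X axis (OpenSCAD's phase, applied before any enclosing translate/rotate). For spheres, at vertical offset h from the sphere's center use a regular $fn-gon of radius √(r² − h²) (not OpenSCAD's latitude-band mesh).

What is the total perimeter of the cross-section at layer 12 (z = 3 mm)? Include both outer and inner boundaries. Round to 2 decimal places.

44.29 mm

At z = 3 mm: the sphere: section is a regular 16-gon, circumradius = √(r²−h²) = √(11.5²−8.5²) = 7.746 (perimeter = 2·16·7.746·sin(180°/16) = 48.36 mm); the cube at (16, -3.5) (footprint 14.5×23) is included at this height (perimeter 75.00 mm); the r=10.5 sphere at (0.5, 9) slices to a regular 16-gon of circumradius 10.488 (√(r²−h²) with h=0.5 from center) (perimeter = 2·16·10.488·sin(180°/16) = 65.48 mm); After the difference (first − rest): starting from the r=11.5 sphere, the 14.5×23 cube at (16, -3.5) misses the remaining region (no effect); the r=10.5 sphere at (0.5, 9) partially overlaps it — only the 96.77 mm² overlap (of its 336.76 mm²) is removed, clipping the outline — boundary = 44.29 mm; the cylinder at (0, 11.5) does not reach this height (z outside [19.5, 38]); Subtracting the remaining from the first: none of the subtracted shapes is present at this height, so the result so far is unchanged — boundary = 44.29 mm. Overall, the cross-section is a single solid region. Total boundary length (outer) = 44.29 mm.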